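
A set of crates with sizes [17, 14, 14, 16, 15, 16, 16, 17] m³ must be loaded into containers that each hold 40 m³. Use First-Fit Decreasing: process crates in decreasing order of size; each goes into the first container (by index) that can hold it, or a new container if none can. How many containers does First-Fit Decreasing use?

4

Sorted descending: 17, 17, 16, 16, 16, 15, 14, 14.
container 1: place 17 m³, 23 m³ left
container 1: place 17 m³, 6 m³ left
container 2: place 16 m³, 24 m³ left
container 2: place 16 m³, 8 m³ left
container 3: place 16 m³, 24 m³ left
container 3: place 15 m³, 9 m³ left
container 4: place 14 m³, 26 m³ left
container 4: place 14 m³, 12 m³ left
Final containers: [17,17] [16,16] [16,15] [14,14].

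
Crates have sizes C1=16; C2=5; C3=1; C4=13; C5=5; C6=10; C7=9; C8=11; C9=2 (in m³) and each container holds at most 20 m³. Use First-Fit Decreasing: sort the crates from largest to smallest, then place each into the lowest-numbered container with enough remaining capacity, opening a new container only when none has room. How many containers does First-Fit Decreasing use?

Sorted descending: 16, 13, 11, 10, 9, 5, 5, 2, 1.
Put 16 m³ in container 1; 4 m³ remain.
Put 13 m³ in container 2; 7 m³ remain.
Put 11 m³ in container 3; 9 m³ remain.
Put 10 m³ in container 4; 10 m³ remain.
Put 9 m³ in container 3; 0 m³ remain.
Put 5 m³ in container 2; 2 m³ remain.
Put 5 m³ in container 4; 5 m³ remain.
Put 2 m³ in container 1; 2 m³ remain.
Put 1 m³ in container 1; 1 m³ remain.
Final containers: [16,2,1] [13,5] [11,9] [10,5].

4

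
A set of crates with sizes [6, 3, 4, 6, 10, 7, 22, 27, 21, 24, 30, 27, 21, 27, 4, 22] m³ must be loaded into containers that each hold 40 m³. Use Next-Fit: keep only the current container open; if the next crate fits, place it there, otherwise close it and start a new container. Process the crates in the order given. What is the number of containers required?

6 m³ → container 1 (remaining 34 m³)
3 m³ → container 1 (remaining 31 m³)
4 m³ → container 1 (remaining 27 m³)
6 m³ → container 1 (remaining 21 m³)
10 m³ → container 1 (remaining 11 m³)
7 m³ → container 1 (remaining 4 m³)
22 m³ → container 2 (remaining 18 m³)
27 m³ → container 3 (remaining 13 m³)
21 m³ → container 4 (remaining 19 m³)
24 m³ → container 5 (remaining 16 m³)
30 m³ → container 6 (remaining 10 m³)
27 m³ → container 7 (remaining 13 m³)
21 m³ → container 8 (remaining 19 m³)
27 m³ → container 9 (remaining 13 m³)
4 m³ → container 9 (remaining 9 m³)
22 m³ → container 10 (remaining 18 m³)

10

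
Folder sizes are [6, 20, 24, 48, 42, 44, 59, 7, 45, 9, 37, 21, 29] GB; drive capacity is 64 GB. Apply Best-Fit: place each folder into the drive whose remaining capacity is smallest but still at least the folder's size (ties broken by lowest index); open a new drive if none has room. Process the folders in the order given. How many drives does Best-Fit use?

Put 6 GB in drive 1; 58 GB remain.
Put 20 GB in drive 1; 38 GB remain.
Put 24 GB in drive 1; 14 GB remain.
Put 48 GB in drive 2; 16 GB remain.
Put 42 GB in drive 3; 22 GB remain.
Put 44 GB in drive 4; 20 GB remain.
Put 59 GB in drive 5; 5 GB remain.
Put 7 GB in drive 1; 7 GB remain.
Put 45 GB in drive 6; 19 GB remain.
Put 9 GB in drive 2; 7 GB remain.
Put 37 GB in drive 7; 27 GB remain.
Put 21 GB in drive 3; 1 GB remain.
Put 29 GB in drive 8; 35 GB remain.

8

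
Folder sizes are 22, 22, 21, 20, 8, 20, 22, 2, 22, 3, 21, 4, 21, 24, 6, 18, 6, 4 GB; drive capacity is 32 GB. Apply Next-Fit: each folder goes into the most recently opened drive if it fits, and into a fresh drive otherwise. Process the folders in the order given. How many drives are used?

drive 1: place 22 GB, 10 GB left
drive 2: place 22 GB, 10 GB left
drive 3: place 21 GB, 11 GB left
drive 4: place 20 GB, 12 GB left
drive 4: place 8 GB, 4 GB left
drive 5: place 20 GB, 12 GB left
drive 6: place 22 GB, 10 GB left
drive 6: place 2 GB, 8 GB left
drive 7: place 22 GB, 10 GB left
drive 7: place 3 GB, 7 GB left
drive 8: place 21 GB, 11 GB left
drive 8: place 4 GB, 7 GB left
drive 9: place 21 GB, 11 GB left
drive 10: place 24 GB, 8 GB left
drive 10: place 6 GB, 2 GB left
drive 11: place 18 GB, 14 GB left
drive 11: place 6 GB, 8 GB left
drive 11: place 4 GB, 4 GB left
Final drives: [22] [22] [21] [20,8] [20] [22,2] [22,3] [21,4] [21] [24,6] [18,6,4].

11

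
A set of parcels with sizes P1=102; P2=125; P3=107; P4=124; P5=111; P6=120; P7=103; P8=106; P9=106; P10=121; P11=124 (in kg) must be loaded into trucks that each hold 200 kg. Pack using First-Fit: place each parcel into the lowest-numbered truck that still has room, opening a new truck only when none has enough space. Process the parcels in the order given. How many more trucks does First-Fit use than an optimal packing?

First-Fit: [102] [125] [107] [124] [111] [120] [103] [106] [106] [121] [124] → 11 trucks.
11 parcels exceed 100 kg (half the capacity), and no two of those can share a truck, so at least 11 trucks are needed.
So 11 is already optimal.

0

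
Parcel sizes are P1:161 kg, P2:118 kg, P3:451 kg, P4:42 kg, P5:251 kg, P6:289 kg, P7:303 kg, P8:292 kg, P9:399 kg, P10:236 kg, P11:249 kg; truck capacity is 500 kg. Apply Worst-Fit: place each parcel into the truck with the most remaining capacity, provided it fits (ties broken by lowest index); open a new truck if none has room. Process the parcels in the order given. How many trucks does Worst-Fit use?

8 trucks

truck 1: place P1 (161 kg), 339 kg left
truck 1: place P2 (118 kg), 221 kg left
truck 2: place P3 (451 kg), 49 kg left
truck 1: place P4 (42 kg), 179 kg left
truck 3: place P5 (251 kg), 249 kg left
truck 4: place P6 (289 kg), 211 kg left
truck 5: place P7 (303 kg), 197 kg left
truck 6: place P8 (292 kg), 208 kg left
truck 7: place P9 (399 kg), 101 kg left
truck 3: place P10 (236 kg), 13 kg left
truck 8: place P11 (249 kg), 251 kg left
Final trucks: [161,118,42] [451] [251,236] [289] [303] [292] [399] [249].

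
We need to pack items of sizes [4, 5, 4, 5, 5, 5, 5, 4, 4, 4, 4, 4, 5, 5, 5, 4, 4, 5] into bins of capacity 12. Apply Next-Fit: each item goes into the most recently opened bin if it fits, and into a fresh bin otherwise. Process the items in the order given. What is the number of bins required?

bin 1: place 4, 8 left
bin 1: place 5, 3 left
bin 2: place 4, 8 left
bin 2: place 5, 3 left
bin 3: place 5, 7 left
bin 3: place 5, 2 left
bin 4: place 5, 7 left
bin 4: place 4, 3 left
bin 5: place 4, 8 left
bin 5: place 4, 4 left
bin 5: place 4, 0 left
bin 6: place 4, 8 left
bin 6: place 5, 3 left
bin 7: place 5, 7 left
bin 7: place 5, 2 left
bin 8: place 4, 8 left
bin 8: place 4, 4 left
bin 9: place 5, 7 left

9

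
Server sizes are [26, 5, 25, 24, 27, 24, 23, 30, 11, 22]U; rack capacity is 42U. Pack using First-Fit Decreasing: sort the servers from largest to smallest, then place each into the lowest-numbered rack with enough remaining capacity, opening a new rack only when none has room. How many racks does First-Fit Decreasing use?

Sorted descending: 30, 27, 26, 25, 24, 24, 23, 22, 11, 5.
30U → rack 1 (remaining 12U)
27U → rack 2 (remaining 15U)
26U → rack 3 (remaining 16U)
25U → rack 4 (remaining 17U)
24U → rack 5 (remaining 18U)
24U → rack 6 (remaining 18U)
23U → rack 7 (remaining 19U)
22U → rack 8 (remaining 20U)
11U → rack 1 (remaining 1U)
5U → rack 2 (remaining 10U)
Final racks: [30,11] [27,5] [26] [25] [24] [24] [23] [22].

8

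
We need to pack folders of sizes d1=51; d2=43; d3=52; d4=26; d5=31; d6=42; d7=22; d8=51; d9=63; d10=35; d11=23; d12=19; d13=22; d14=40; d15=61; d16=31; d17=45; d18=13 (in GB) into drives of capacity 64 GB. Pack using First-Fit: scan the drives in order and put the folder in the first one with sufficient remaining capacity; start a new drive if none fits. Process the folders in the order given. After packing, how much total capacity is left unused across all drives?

d1 (51 GB) → drive 1 (remaining 13 GB)
d2 (43 GB) → drive 2 (remaining 21 GB)
d3 (52 GB) → drive 3 (remaining 12 GB)
d4 (26 GB) → drive 4 (remaining 38 GB)
d5 (31 GB) → drive 4 (remaining 7 GB)
d6 (42 GB) → drive 5 (remaining 22 GB)
d7 (22 GB) → drive 5 (remaining 0 GB)
d8 (51 GB) → drive 6 (remaining 13 GB)
d9 (63 GB) → drive 7 (remaining 1 GB)
d10 (35 GB) → drive 8 (remaining 29 GB)
d11 (23 GB) → drive 8 (remaining 6 GB)
d12 (19 GB) → drive 2 (remaining 2 GB)
d13 (22 GB) → drive 9 (remaining 42 GB)
d14 (40 GB) → drive 9 (remaining 2 GB)
d15 (61 GB) → drive 10 (remaining 3 GB)
d16 (31 GB) → drive 11 (remaining 33 GB)
d17 (45 GB) → drive 12 (remaining 19 GB)
d18 (13 GB) → drive 1 (remaining 0 GB)
12 drives × 64 GB = 768 GB; used 670 GB; unused 98 GB.

98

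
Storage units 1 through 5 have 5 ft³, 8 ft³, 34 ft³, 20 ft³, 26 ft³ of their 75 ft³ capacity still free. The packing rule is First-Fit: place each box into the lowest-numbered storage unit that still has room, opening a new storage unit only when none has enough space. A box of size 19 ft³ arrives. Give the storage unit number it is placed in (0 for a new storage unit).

3

Storage units with room: storage unit 3 (34 ft³), storage unit 4 (20 ft³), storage unit 5 (26 ft³).
The first with room is storage unit 3.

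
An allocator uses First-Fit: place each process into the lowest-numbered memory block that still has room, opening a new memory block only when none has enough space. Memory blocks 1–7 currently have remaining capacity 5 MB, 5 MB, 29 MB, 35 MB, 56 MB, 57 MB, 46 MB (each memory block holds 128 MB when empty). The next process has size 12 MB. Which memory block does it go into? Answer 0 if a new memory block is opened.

3

Memory blocks with room: memory block 3 (29 MB), memory block 4 (35 MB), memory block 5 (56 MB), memory block 6 (57 MB), memory block 7 (46 MB).
The first with room is memory block 3.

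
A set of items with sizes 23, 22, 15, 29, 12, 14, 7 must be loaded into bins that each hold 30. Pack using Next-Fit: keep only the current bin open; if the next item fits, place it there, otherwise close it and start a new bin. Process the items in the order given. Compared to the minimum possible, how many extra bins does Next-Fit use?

Next-Fit: [23] [22] [15] [29] [12,14] [7] → 6 bins.
Total size 122; any packing needs at least ⌈122/30⌉ = 5 bins.
An optimal packing achieves that bound: [29] [23,7] [22] [15,14] [12] → 5 bins.
Excess: 6 − 5 = 1.

1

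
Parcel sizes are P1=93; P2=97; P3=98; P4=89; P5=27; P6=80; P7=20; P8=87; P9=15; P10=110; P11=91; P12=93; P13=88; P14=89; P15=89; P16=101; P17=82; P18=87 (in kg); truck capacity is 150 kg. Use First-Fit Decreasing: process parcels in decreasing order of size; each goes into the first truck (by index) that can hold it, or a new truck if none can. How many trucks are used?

Sorted descending: 110, 101, 98, 97, 93, 93, 91, 89, 89, 89, 88, 87, 87, 82, 80, 27, 20, 15.
truck 1: place 110 kg, 40 kg left
truck 2: place 101 kg, 49 kg left
truck 3: place 98 kg, 52 kg left
truck 4: place 97 kg, 53 kg left
truck 5: place 93 kg, 57 kg left
truck 6: place 93 kg, 57 kg left
truck 7: place 91 kg, 59 kg left
truck 8: place 89 kg, 61 kg left
truck 9: place 89 kg, 61 kg left
truck 10: place 89 kg, 61 kg left
truck 11: place 88 kg, 62 kg left
truck 12: place 87 kg, 63 kg left
truck 13: place 87 kg, 63 kg left
truck 14: place 82 kg, 68 kg left
truck 15: place 80 kg, 70 kg left
truck 1: place 27 kg, 13 kg left
truck 2: place 20 kg, 29 kg left
truck 2: place 15 kg, 14 kg left
Final trucks: [110,27] [101,20,15] [98] [97] [93] [93] [91] [89] [89] [89] [88] [87] [87] [82] [80].

15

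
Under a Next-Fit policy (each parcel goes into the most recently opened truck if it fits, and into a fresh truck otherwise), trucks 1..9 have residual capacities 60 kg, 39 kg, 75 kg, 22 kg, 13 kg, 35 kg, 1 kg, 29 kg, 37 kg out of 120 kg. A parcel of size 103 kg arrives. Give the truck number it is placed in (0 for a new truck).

Next-Fit only looks at truck 9, which has 37 kg free.
103 kg does not fit, so a new truck is opened.

0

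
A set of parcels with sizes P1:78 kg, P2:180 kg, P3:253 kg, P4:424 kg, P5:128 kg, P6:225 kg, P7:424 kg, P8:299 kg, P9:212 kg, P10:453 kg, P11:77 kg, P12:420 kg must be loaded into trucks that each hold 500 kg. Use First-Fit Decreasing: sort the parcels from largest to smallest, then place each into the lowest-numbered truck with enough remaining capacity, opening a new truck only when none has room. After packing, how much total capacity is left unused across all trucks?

327

Sorted descending: 453, 424, 424, 420, 299, 253, 225, 212, 180, 128, 78, 77.
Put 453 kg in truck 1; 47 kg remain.
Put 424 kg in truck 2; 76 kg remain.
Put 424 kg in truck 3; 76 kg remain.
Put 420 kg in truck 4; 80 kg remain.
Put 299 kg in truck 5; 201 kg remain.
Put 253 kg in truck 6; 247 kg remain.
Put 225 kg in truck 6; 22 kg remain.
Put 212 kg in truck 7; 288 kg remain.
Put 180 kg in truck 5; 21 kg remain.
Put 128 kg in truck 7; 160 kg remain.
Put 78 kg in truck 4; 2 kg remain.
Put 77 kg in truck 7; 83 kg remain.
7 trucks × 500 kg = 3500 kg; used 3173 kg; unused 327 kg.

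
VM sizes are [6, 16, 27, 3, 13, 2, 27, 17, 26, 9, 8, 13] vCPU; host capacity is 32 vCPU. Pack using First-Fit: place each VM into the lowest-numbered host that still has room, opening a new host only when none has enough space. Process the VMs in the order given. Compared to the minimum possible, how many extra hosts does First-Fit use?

First-Fit: [6,16,3,2] [27] [13,17] [27] [26] [9,8,13] → 6 hosts.
Total size 167 vCPU; any packing needs at least ⌈167/32⌉ = 6 hosts.
So 6 is already optimal.

0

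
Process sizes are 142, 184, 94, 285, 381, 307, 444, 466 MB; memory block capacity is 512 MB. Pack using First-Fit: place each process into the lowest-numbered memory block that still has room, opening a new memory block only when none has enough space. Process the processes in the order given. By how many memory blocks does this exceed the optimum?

1

First-Fit: [142,184,94] [285] [381] [307] [444] [466] → 6 memory blocks.
Total size 2303 MB; any packing needs at least ⌈2303/512⌉ = 5 memory blocks.
An optimal packing achieves that bound: [466] [444] [381,94] [307,184] [285,142] → 5 memory blocks.
Excess: 6 − 5 = 1.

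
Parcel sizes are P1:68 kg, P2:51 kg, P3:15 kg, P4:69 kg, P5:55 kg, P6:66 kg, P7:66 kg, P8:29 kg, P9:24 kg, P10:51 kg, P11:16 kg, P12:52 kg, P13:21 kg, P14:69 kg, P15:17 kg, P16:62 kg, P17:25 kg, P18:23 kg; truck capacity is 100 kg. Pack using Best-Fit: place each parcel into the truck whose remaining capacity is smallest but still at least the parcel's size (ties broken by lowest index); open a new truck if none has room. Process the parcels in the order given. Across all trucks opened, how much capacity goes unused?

221

truck 1: place P1 (68 kg), 32 kg left
truck 2: place P2 (51 kg), 49 kg left
truck 1: place P3 (15 kg), 17 kg left
truck 3: place P4 (69 kg), 31 kg left
truck 4: place P5 (55 kg), 45 kg left
truck 5: place P6 (66 kg), 34 kg left
truck 6: place P7 (66 kg), 34 kg left
truck 3: place P8 (29 kg), 2 kg left
truck 5: place P9 (24 kg), 10 kg left
truck 7: place P10 (51 kg), 49 kg left
truck 1: place P11 (16 kg), 1 kg left
truck 8: place P12 (52 kg), 48 kg left
truck 6: place P13 (21 kg), 13 kg left
truck 9: place P14 (69 kg), 31 kg left
truck 9: place P15 (17 kg), 14 kg left
truck 10: place P16 (62 kg), 38 kg left
truck 10: place P17 (25 kg), 13 kg left
truck 4: place P18 (23 kg), 22 kg left
10 trucks × 100 kg = 1000 kg; used 779 kg; unused 221 kg.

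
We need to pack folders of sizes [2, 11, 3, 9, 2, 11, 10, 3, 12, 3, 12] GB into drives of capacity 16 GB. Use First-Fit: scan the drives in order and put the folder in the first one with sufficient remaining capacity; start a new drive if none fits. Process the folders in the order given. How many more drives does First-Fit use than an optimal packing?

0

First-Fit: [2,11,3] [9,2,3] [11,3] [10] [12] [12] → 6 drives.
6 folders exceed 8 GB (half the capacity), and no two of those can share a drive, so at least 6 drives are needed.
So 6 is already optimal.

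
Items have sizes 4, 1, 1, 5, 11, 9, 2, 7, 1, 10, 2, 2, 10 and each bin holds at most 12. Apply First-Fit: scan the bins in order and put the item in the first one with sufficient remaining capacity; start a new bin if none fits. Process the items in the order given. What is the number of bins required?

6 bins

4 → bin 1 (remaining 8)
1 → bin 1 (remaining 7)
1 → bin 1 (remaining 6)
5 → bin 1 (remaining 1)
11 → bin 2 (remaining 1)
9 → bin 3 (remaining 3)
2 → bin 3 (remaining 1)
7 → bin 4 (remaining 5)
1 → bin 1 (remaining 0)
10 → bin 5 (remaining 2)
2 → bin 4 (remaining 3)
2 → bin 4 (remaining 1)
10 → bin 6 (remaining 2)
Final bins: [4,1,1,5,1] [11] [9,2] [7,2,2] [10] [10].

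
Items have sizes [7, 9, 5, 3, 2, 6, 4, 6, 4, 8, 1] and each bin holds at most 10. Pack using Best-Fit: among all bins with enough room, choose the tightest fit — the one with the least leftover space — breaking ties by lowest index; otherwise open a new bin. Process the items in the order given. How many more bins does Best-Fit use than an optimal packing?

Best-Fit: [7,3] [9,1] [5,2] [6,4] [6,4] [8] → 6 bins.
Total size 55; any packing needs at least ⌈55/10⌉ = 6 bins.
So 6 is already optimal.

0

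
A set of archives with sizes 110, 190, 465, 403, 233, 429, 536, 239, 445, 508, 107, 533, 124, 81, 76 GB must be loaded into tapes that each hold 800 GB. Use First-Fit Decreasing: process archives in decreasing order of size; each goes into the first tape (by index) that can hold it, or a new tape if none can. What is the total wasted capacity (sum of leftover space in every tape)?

1121

Sorted descending: 536, 533, 508, 465, 445, 429, 403, 239, 233, 190, 124, 110, 107, 81, 76.
tape 1: place 536 GB, 264 GB left
tape 2: place 533 GB, 267 GB left
tape 3: place 508 GB, 292 GB left
tape 4: place 465 GB, 335 GB left
tape 5: place 445 GB, 355 GB left
tape 6: place 429 GB, 371 GB left
tape 7: place 403 GB, 397 GB left
tape 1: place 239 GB, 25 GB left
tape 2: place 233 GB, 34 GB left
tape 3: place 190 GB, 102 GB left
tape 4: place 124 GB, 211 GB left
tape 4: place 110 GB, 101 GB left
tape 5: place 107 GB, 248 GB left
tape 3: place 81 GB, 21 GB left
tape 4: place 76 GB, 25 GB left
7 tapes × 800 GB = 5600 GB; used 4479 GB; unused 1121 GB.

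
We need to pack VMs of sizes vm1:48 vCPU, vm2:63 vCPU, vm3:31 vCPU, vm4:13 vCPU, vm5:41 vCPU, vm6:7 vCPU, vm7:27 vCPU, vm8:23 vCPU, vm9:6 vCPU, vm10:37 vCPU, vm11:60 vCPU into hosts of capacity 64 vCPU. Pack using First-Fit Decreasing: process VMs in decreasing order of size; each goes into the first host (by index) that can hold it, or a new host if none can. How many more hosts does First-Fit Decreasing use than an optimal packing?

First-Fit Decreasing: [63] [60] [48,13] [41,23] [37,27] [31,7,6] → 6 hosts.
Total size 356 vCPU; any packing needs at least ⌈356/64⌉ = 6 hosts.
So 6 is already optimal.

0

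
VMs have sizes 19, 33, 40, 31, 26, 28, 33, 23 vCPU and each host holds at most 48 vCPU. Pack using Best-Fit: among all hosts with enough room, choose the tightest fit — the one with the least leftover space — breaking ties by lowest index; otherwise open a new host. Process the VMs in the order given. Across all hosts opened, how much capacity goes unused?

103

host 1: place 19 vCPU, 29 vCPU left
host 2: place 33 vCPU, 15 vCPU left
host 3: place 40 vCPU, 8 vCPU left
host 4: place 31 vCPU, 17 vCPU left
host 1: place 26 vCPU, 3 vCPU left
host 5: place 28 vCPU, 20 vCPU left
host 6: place 33 vCPU, 15 vCPU left
host 7: place 23 vCPU, 25 vCPU left
7 hosts × 48 vCPU = 336 vCPU; used 233 vCPU; unused 103 vCPU.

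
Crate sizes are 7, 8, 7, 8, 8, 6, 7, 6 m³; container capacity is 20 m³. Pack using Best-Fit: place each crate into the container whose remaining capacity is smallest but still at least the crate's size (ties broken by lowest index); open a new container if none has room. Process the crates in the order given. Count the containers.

4

Put 7 m³ in container 1; 13 m³ remain.
Put 8 m³ in container 1; 5 m³ remain.
Put 7 m³ in container 2; 13 m³ remain.
Put 8 m³ in container 2; 5 m³ remain.
Put 8 m³ in container 3; 12 m³ remain.
Put 6 m³ in container 3; 6 m³ remain.
Put 7 m³ in container 4; 13 m³ remain.
Put 6 m³ in container 3; 0 m³ remain.
Final containers: [7,8] [7,8] [8,6,6] [7].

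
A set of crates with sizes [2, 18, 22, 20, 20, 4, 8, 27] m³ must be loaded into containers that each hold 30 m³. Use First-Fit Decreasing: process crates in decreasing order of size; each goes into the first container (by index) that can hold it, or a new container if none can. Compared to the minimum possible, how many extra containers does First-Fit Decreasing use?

First-Fit Decreasing: [27,2] [22,8] [20,4] [20] [18] → 5 containers.
Total size 121 m³; any packing needs at least ⌈121/30⌉ = 5 containers.
So 5 is already optimal.

0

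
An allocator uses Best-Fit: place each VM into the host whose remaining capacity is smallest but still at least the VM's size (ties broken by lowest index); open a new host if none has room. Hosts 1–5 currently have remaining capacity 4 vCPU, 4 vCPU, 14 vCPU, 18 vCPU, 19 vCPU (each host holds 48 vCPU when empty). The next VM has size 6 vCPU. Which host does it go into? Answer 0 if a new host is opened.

Hosts with room: host 3 (14 vCPU), host 4 (18 vCPU), host 5 (19 vCPU).
Tightest fit is host 3 with 14 vCPU free.

3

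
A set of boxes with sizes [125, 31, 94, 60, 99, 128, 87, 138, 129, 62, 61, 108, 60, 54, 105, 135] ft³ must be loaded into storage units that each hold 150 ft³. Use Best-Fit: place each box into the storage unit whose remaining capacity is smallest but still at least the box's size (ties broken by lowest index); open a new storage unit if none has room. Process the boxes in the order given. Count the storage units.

storage unit 1: place 125 ft³, 25 ft³ left
storage unit 2: place 31 ft³, 119 ft³ left
storage unit 2: place 94 ft³, 25 ft³ left
storage unit 3: place 60 ft³, 90 ft³ left
storage unit 4: place 99 ft³, 51 ft³ left
storage unit 5: place 128 ft³, 22 ft³ left
storage unit 3: place 87 ft³, 3 ft³ left
storage unit 6: place 138 ft³, 12 ft³ left
storage unit 7: place 129 ft³, 21 ft³ left
storage unit 8: place 62 ft³, 88 ft³ left
storage unit 8: place 61 ft³, 27 ft³ left
storage unit 9: place 108 ft³, 42 ft³ left
storage unit 10: place 60 ft³, 90 ft³ left
storage unit 10: place 54 ft³, 36 ft³ left
storage unit 11: place 105 ft³, 45 ft³ left
storage unit 12: place 135 ft³, 15 ft³ left
Final storage units: [125] [31,94] [60,87] [99] [128] [138] [129] [62,61] [108] [60,54] [105] [135].

12 storage units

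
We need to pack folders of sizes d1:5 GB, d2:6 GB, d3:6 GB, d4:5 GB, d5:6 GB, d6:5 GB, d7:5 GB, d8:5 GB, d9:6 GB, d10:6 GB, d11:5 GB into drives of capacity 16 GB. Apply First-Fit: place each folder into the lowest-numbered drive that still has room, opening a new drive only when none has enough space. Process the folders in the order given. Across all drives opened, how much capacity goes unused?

drive 1: place d1 (5 GB), 11 GB left
drive 1: place d2 (6 GB), 5 GB left
drive 2: place d3 (6 GB), 10 GB left
drive 1: place d4 (5 GB), 0 GB left
drive 2: place d5 (6 GB), 4 GB left
drive 3: place d6 (5 GB), 11 GB left
drive 3: place d7 (5 GB), 6 GB left
drive 3: place d8 (5 GB), 1 GB left
drive 4: place d9 (6 GB), 10 GB left
drive 4: place d10 (6 GB), 4 GB left
drive 5: place d11 (5 GB), 11 GB left
5 drives × 16 GB = 80 GB; used 60 GB; unused 20 GB.

20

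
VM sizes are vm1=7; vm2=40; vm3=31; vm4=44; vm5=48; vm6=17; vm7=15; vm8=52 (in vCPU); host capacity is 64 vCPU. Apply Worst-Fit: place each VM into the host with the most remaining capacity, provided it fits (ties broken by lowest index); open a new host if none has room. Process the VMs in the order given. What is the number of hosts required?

5 hosts

Put vm1 (7 vCPU) in host 1; 57 vCPU remain.
Put vm2 (40 vCPU) in host 1; 17 vCPU remain.
Put vm3 (31 vCPU) in host 2; 33 vCPU remain.
Put vm4 (44 vCPU) in host 3; 20 vCPU remain.
Put vm5 (48 vCPU) in host 4; 16 vCPU remain.
Put vm6 (17 vCPU) in host 2; 16 vCPU remain.
Put vm7 (15 vCPU) in host 3; 5 vCPU remain.
Put vm8 (52 vCPU) in host 5; 12 vCPU remain.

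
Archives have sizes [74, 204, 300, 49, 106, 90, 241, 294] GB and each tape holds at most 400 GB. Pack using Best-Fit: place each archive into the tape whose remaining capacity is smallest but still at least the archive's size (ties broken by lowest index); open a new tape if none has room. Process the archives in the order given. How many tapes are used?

Put 74 GB in tape 1; 326 GB remain.
Put 204 GB in tape 1; 122 GB remain.
Put 300 GB in tape 2; 100 GB remain.
Put 49 GB in tape 2; 51 GB remain.
Put 106 GB in tape 1; 16 GB remain.
Put 90 GB in tape 3; 310 GB remain.
Put 241 GB in tape 3; 69 GB remain.
Put 294 GB in tape 4; 106 GB remain.

4 tapes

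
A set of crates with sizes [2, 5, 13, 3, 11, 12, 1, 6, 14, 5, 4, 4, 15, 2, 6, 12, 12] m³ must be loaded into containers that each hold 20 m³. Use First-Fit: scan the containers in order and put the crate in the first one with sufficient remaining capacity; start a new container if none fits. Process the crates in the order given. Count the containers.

7 containers

container 1: place 2 m³, 18 m³ left
container 1: place 5 m³, 13 m³ left
container 1: place 13 m³, 0 m³ left
container 2: place 3 m³, 17 m³ left
container 2: place 11 m³, 6 m³ left
container 3: place 12 m³, 8 m³ left
container 2: place 1 m³, 5 m³ left
container 3: place 6 m³, 2 m³ left
container 4: place 14 m³, 6 m³ left
container 2: place 5 m³, 0 m³ left
container 4: place 4 m³, 2 m³ left
container 5: place 4 m³, 16 m³ left
container 5: place 15 m³, 1 m³ left
container 3: place 2 m³, 0 m³ left
container 6: place 6 m³, 14 m³ left
container 6: place 12 m³, 2 m³ left
container 7: place 12 m³, 8 m³ left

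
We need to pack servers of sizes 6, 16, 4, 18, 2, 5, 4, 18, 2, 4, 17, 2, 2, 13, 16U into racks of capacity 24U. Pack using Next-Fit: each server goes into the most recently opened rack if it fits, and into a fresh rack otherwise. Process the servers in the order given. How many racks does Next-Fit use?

7

Put 6U in rack 1; 18U remain.
Put 16U in rack 1; 2U remain.
Put 4U in rack 2; 20U remain.
Put 18U in rack 2; 2U remain.
Put 2U in rack 2; 0U remain.
Put 5U in rack 3; 19U remain.
Put 4U in rack 3; 15U remain.
Put 18U in rack 4; 6U remain.
Put 2U in rack 4; 4U remain.
Put 4U in rack 4; 0U remain.
Put 17U in rack 5; 7U remain.
Put 2U in rack 5; 5U remain.
Put 2U in rack 5; 3U remain.
Put 13U in rack 6; 11U remain.
Put 16U in rack 7; 8U remain.
Final racks: [6,16] [4,18,2] [5,4] [18,2,4] [17,2,2] [13] [16].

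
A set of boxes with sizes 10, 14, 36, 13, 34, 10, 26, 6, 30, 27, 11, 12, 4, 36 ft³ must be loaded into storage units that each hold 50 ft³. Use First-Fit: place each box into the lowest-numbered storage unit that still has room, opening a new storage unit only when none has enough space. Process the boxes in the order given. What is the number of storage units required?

7

10 ft³ → storage unit 1 (remaining 40 ft³)
14 ft³ → storage unit 1 (remaining 26 ft³)
36 ft³ → storage unit 2 (remaining 14 ft³)
13 ft³ → storage unit 1 (remaining 13 ft³)
34 ft³ → storage unit 3 (remaining 16 ft³)
10 ft³ → storage unit 1 (remaining 3 ft³)
26 ft³ → storage unit 4 (remaining 24 ft³)
6 ft³ → storage unit 2 (remaining 8 ft³)
30 ft³ → storage unit 5 (remaining 20 ft³)
27 ft³ → storage unit 6 (remaining 23 ft³)
11 ft³ → storage unit 3 (remaining 5 ft³)
12 ft³ → storage unit 4 (remaining 12 ft³)
4 ft³ → storage unit 2 (remaining 4 ft³)
36 ft³ → storage unit 7 (remaining 14 ft³)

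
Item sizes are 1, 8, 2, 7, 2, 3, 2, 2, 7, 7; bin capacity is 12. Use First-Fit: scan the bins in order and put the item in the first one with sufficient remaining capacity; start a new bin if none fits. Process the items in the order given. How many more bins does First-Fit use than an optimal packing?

0

First-Fit: [1,8,2] [7,2,3] [2,2,7] [7] → 4 bins.
Total size 41; any packing needs at least ⌈41/12⌉ = 4 bins.
So 4 is already optimal.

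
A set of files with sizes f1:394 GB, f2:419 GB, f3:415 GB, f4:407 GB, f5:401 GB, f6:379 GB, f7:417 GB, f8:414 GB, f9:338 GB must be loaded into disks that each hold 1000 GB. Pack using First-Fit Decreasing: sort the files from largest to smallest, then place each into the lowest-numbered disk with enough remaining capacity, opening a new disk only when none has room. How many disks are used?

5

Sorted descending: 419, 417, 415, 414, 407, 401, 394, 379, 338.
419 GB → disk 1 (remaining 581 GB)
417 GB → disk 1 (remaining 164 GB)
415 GB → disk 2 (remaining 585 GB)
414 GB → disk 2 (remaining 171 GB)
407 GB → disk 3 (remaining 593 GB)
401 GB → disk 3 (remaining 192 GB)
394 GB → disk 4 (remaining 606 GB)
379 GB → disk 4 (remaining 227 GB)
338 GB → disk 5 (remaining 662 GB)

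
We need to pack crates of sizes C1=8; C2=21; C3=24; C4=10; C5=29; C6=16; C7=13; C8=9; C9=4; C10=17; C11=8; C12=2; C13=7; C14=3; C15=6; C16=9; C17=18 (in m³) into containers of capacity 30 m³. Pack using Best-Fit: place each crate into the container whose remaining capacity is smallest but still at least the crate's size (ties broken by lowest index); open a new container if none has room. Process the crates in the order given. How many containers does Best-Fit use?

C1 (8 m³) → container 1 (remaining 22 m³)
C2 (21 m³) → container 1 (remaining 1 m³)
C3 (24 m³) → container 2 (remaining 6 m³)
C4 (10 m³) → container 3 (remaining 20 m³)
C5 (29 m³) → container 4 (remaining 1 m³)
C6 (16 m³) → container 3 (remaining 4 m³)
C7 (13 m³) → container 5 (remaining 17 m³)
C8 (9 m³) → container 5 (remaining 8 m³)
C9 (4 m³) → container 3 (remaining 0 m³)
C10 (17 m³) → container 6 (remaining 13 m³)
C11 (8 m³) → container 5 (remaining 0 m³)
C12 (2 m³) → container 2 (remaining 4 m³)
C13 (7 m³) → container 6 (remaining 6 m³)
C14 (3 m³) → container 2 (remaining 1 m³)
C15 (6 m³) → container 6 (remaining 0 m³)
C16 (9 m³) → container 7 (remaining 21 m³)
C17 (18 m³) → container 7 (remaining 3 m³)

7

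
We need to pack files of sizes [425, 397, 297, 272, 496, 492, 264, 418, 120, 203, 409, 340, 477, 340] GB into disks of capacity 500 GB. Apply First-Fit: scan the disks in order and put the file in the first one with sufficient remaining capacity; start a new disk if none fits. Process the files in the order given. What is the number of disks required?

12

425 GB → disk 1 (remaining 75 GB)
397 GB → disk 2 (remaining 103 GB)
297 GB → disk 3 (remaining 203 GB)
272 GB → disk 4 (remaining 228 GB)
496 GB → disk 5 (remaining 4 GB)
492 GB → disk 6 (remaining 8 GB)
264 GB → disk 7 (remaining 236 GB)
418 GB → disk 8 (remaining 82 GB)
120 GB → disk 3 (remaining 83 GB)
203 GB → disk 4 (remaining 25 GB)
409 GB → disk 9 (remaining 91 GB)
340 GB → disk 10 (remaining 160 GB)
477 GB → disk 11 (remaining 23 GB)
340 GB → disk 12 (remaining 160 GB)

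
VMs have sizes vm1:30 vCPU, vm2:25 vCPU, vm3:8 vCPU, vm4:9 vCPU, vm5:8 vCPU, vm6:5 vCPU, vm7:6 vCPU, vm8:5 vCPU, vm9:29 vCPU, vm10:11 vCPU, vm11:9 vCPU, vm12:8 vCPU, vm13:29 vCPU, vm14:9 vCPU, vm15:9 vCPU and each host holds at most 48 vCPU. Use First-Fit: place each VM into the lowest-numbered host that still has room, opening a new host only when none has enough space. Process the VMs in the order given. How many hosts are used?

Put vm1 (30 vCPU) in host 1; 18 vCPU remain.
Put vm2 (25 vCPU) in host 2; 23 vCPU remain.
Put vm3 (8 vCPU) in host 1; 10 vCPU remain.
Put vm4 (9 vCPU) in host 1; 1 vCPU remain.
Put vm5 (8 vCPU) in host 2; 15 vCPU remain.
Put vm6 (5 vCPU) in host 2; 10 vCPU remain.
Put vm7 (6 vCPU) in host 2; 4 vCPU remain.
Put vm8 (5 vCPU) in host 3; 43 vCPU remain.
Put vm9 (29 vCPU) in host 3; 14 vCPU remain.
Put vm10 (11 vCPU) in host 3; 3 vCPU remain.
Put vm11 (9 vCPU) in host 4; 39 vCPU remain.
Put vm12 (8 vCPU) in host 4; 31 vCPU remain.
Put vm13 (29 vCPU) in host 4; 2 vCPU remain.
Put vm14 (9 vCPU) in host 5; 39 vCPU remain.
Put vm15 (9 vCPU) in host 5; 30 vCPU remain.
Final hosts: [30,8,9] [25,8,5,6] [5,29,11] [9,8,29] [9,9].

5 hosts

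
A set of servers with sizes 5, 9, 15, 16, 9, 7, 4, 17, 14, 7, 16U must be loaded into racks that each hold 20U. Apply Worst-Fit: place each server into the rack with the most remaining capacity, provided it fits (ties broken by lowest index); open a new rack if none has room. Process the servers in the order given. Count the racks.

8

rack 1: place 5U, 15U left
rack 1: place 9U, 6U left
rack 2: place 15U, 5U left
rack 3: place 16U, 4U left
rack 4: place 9U, 11U left
rack 4: place 7U, 4U left
rack 1: place 4U, 2U left
rack 5: place 17U, 3U left
rack 6: place 14U, 6U left
rack 7: place 7U, 13U left
rack 8: place 16U, 4U left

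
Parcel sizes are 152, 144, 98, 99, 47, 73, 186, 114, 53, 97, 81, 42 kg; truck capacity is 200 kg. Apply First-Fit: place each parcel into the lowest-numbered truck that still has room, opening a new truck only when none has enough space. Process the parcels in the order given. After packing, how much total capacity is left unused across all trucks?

Put 152 kg in truck 1; 48 kg remain.
Put 144 kg in truck 2; 56 kg remain.
Put 98 kg in truck 3; 102 kg remain.
Put 99 kg in truck 3; 3 kg remain.
Put 47 kg in truck 1; 1 kg remain.
Put 73 kg in truck 4; 127 kg remain.
Put 186 kg in truck 5; 14 kg remain.
Put 114 kg in truck 4; 13 kg remain.
Put 53 kg in truck 2; 3 kg remain.
Put 97 kg in truck 6; 103 kg remain.
Put 81 kg in truck 6; 22 kg remain.
Put 42 kg in truck 7; 158 kg remain.
7 trucks × 200 kg = 1400 kg; used 1186 kg; unused 214 kg.

214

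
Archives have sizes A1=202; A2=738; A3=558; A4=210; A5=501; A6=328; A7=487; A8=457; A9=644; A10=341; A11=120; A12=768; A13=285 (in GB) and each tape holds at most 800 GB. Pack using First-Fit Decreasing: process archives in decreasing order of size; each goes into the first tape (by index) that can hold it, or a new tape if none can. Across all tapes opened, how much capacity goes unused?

761

Sorted descending: 768, 738, 644, 558, 501, 487, 457, 341, 328, 285, 210, 202, 120.
768 GB → tape 1 (remaining 32 GB)
738 GB → tape 2 (remaining 62 GB)
644 GB → tape 3 (remaining 156 GB)
558 GB → tape 4 (remaining 242 GB)
501 GB → tape 5 (remaining 299 GB)
487 GB → tape 6 (remaining 313 GB)
457 GB → tape 7 (remaining 343 GB)
341 GB → tape 7 (remaining 2 GB)
328 GB → tape 8 (remaining 472 GB)
285 GB → tape 5 (remaining 14 GB)
210 GB → tape 4 (remaining 32 GB)
202 GB → tape 6 (remaining 111 GB)
120 GB → tape 3 (remaining 36 GB)
8 tapes × 800 GB = 6400 GB; used 5639 GB; unused 761 GB.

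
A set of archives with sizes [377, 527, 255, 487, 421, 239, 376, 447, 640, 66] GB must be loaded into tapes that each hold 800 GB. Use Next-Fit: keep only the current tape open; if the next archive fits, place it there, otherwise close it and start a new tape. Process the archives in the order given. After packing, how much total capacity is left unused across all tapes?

1765

tape 1: place 377 GB, 423 GB left
tape 2: place 527 GB, 273 GB left
tape 2: place 255 GB, 18 GB left
tape 3: place 487 GB, 313 GB left
tape 4: place 421 GB, 379 GB left
tape 4: place 239 GB, 140 GB left
tape 5: place 376 GB, 424 GB left
tape 6: place 447 GB, 353 GB left
tape 7: place 640 GB, 160 GB left
tape 7: place 66 GB, 94 GB left
7 tapes × 800 GB = 5600 GB; used 3835 GB; unused 1765 GB.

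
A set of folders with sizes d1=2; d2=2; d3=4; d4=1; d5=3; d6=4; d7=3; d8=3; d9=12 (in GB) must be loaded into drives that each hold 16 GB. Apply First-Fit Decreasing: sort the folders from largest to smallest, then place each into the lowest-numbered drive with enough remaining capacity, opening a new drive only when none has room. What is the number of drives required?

3

Sorted descending: 12, 4, 4, 3, 3, 3, 2, 2, 1.
Put 12 GB in drive 1; 4 GB remain.
Put 4 GB in drive 1; 0 GB remain.
Put 4 GB in drive 2; 12 GB remain.
Put 3 GB in drive 2; 9 GB remain.
Put 3 GB in drive 2; 6 GB remain.
Put 3 GB in drive 2; 3 GB remain.
Put 2 GB in drive 2; 1 GB remain.
Put 2 GB in drive 3; 14 GB remain.
Put 1 GB in drive 2; 0 GB remain.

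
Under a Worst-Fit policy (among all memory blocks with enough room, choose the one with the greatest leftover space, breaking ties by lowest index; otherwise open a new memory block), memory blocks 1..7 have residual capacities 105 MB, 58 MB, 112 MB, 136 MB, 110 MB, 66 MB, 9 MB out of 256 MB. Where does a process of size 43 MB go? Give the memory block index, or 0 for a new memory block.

4

Memory blocks with room: memory block 1 (105 MB), memory block 2 (58 MB), memory block 3 (112 MB), memory block 4 (136 MB), memory block 5 (110 MB), memory block 6 (66 MB).
Most room is memory block 4 with 136 MB free.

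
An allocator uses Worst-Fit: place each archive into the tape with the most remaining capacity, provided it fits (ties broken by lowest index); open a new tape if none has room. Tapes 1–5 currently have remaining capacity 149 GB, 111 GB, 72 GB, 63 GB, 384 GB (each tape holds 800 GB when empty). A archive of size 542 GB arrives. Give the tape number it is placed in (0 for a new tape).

0

No tape has ≥ 542 GB free, so a new tape is opened.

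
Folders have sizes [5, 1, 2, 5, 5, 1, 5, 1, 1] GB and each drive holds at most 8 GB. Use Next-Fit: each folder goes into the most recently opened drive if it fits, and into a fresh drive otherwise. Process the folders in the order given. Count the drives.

5 GB → drive 1 (remaining 3 GB)
1 GB → drive 1 (remaining 2 GB)
2 GB → drive 1 (remaining 0 GB)
5 GB → drive 2 (remaining 3 GB)
5 GB → drive 3 (remaining 3 GB)
1 GB → drive 3 (remaining 2 GB)
5 GB → drive 4 (remaining 3 GB)
1 GB → drive 4 (remaining 2 GB)
1 GB → drive 4 (remaining 1 GB)
Final drives: [5,1,2] [5] [5,1] [5,1,1].

4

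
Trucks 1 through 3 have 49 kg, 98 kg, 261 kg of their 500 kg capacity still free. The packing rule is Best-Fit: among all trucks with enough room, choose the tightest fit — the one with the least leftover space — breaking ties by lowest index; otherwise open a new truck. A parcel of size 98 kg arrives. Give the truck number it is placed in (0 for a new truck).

Trucks with room: truck 2 (98 kg), truck 3 (261 kg).
Tightest fit is truck 2 with 98 kg free.

2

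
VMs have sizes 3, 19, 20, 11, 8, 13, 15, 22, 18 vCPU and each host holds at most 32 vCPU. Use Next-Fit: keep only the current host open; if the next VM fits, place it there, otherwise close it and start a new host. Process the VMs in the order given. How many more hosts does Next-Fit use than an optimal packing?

Next-Fit: [3,19] [20,11] [8,13] [15] [22] [18] → 6 hosts.
Total size 129 vCPU; any packing needs at least ⌈129/32⌉ = 5 hosts.
An optimal packing achieves that bound: [22,8] [20,11] [19,13] [18,3] [15] → 5 hosts.
Excess: 6 − 5 = 1.

1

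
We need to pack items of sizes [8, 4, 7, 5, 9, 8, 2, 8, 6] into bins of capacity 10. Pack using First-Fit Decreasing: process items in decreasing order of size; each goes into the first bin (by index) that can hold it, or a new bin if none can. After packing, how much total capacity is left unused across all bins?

Sorted descending: 9, 8, 8, 8, 7, 6, 5, 4, 2.
9 → bin 1 (remaining 1)
8 → bin 2 (remaining 2)
8 → bin 3 (remaining 2)
8 → bin 4 (remaining 2)
7 → bin 5 (remaining 3)
6 → bin 6 (remaining 4)
5 → bin 7 (remaining 5)
4 → bin 6 (remaining 0)
2 → bin 2 (remaining 0)
7 bins × 10 = 70; used 57; unused 13.

13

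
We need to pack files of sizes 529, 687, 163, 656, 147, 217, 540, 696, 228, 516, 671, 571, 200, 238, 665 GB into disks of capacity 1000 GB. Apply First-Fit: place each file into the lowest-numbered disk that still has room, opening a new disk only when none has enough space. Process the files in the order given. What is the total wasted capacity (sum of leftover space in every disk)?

529 GB → disk 1 (remaining 471 GB)
687 GB → disk 2 (remaining 313 GB)
163 GB → disk 1 (remaining 308 GB)
656 GB → disk 3 (remaining 344 GB)
147 GB → disk 1 (remaining 161 GB)
217 GB → disk 2 (remaining 96 GB)
540 GB → disk 4 (remaining 460 GB)
696 GB → disk 5 (remaining 304 GB)
228 GB → disk 3 (remaining 116 GB)
516 GB → disk 6 (remaining 484 GB)
671 GB → disk 7 (remaining 329 GB)
571 GB → disk 8 (remaining 429 GB)
200 GB → disk 4 (remaining 260 GB)
238 GB → disk 4 (remaining 22 GB)
665 GB → disk 9 (remaining 335 GB)
9 disks × 1000 GB = 9000 GB; used 6724 GB; unused 2276 GB.

2276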